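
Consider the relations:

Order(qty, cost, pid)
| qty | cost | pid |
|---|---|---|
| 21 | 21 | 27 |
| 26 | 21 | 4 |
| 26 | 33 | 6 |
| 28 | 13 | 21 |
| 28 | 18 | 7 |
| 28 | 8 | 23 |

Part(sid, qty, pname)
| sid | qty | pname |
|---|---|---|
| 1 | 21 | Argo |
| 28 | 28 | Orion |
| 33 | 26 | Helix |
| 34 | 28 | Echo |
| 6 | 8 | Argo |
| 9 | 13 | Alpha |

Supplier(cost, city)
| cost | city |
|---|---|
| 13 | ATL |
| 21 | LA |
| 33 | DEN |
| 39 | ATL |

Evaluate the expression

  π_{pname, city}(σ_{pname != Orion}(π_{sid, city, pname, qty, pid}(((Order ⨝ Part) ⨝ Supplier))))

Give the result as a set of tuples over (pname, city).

Order ⋈ Part (natural join on qty): {(21, 21, 27, 1, Argo), (26, 21, 4, 33, Helix), (26, 33, 6, 33, Helix), (28, 13, 21, 28, Orion), (28, 13, 21, 34, Echo), (28, 18, 7, 28, Orion), (28, 18, 7, 34, Echo), (28, 8, 23, 28, Orion), (28, 8, 23, 34, Echo)}
(Order ⨝ Part) ⋈ Supplier (natural join on cost): {(21, 21, 27, 1, Argo, LA), (26, 21, 4, 33, Helix, LA), (26, 33, 6, 33, Helix, DEN), (28, 13, 21, 28, Orion, ATL), (28, 13, 21, 34, Echo, ATL)}
π_{sid, city, pname, qty, pid} gives {(1, LA, Argo, 21, 27), (28, ATL, Orion, 28, 21), (33, DEN, Helix, 26, 6), (33, LA, Helix, 26, 4), (34, ATL, Echo, 28, 21)}.
σ[pname != Orion]: keep tuples satisfying pname != Orion → {(1, LA, Argo, 21, 27), (33, DEN, Helix, 26, 6), (33, LA, Helix, 26, 4), (34, ATL, Echo, 28, 21)}
π_{pname, city} gives {(Argo, LA), (Echo, ATL), (Helix, DEN), (Helix, LA)}.

{(Argo, LA), (Echo, ATL), (Helix, DEN), (Helix, LA)}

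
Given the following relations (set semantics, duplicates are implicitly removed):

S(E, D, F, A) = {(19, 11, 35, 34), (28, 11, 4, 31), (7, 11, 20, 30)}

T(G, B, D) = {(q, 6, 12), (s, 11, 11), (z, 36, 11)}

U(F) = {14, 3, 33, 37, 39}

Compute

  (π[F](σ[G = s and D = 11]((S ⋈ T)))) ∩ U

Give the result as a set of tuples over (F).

{}

Natural join on D: {(19, 11, 35, 34, s, 11), (19, 11, 35, 34, z, 36), (28, 11, 4, 31, s, 11), (28, 11, 4, 31, z, 36), (7, 11, 20, 30, s, 11), (7, 11, 20, 30, z, 36)}
Selection G = s and D = 11: {(19, 11, 35, 34, s, 11), (28, 11, 4, 31, s, 11), (7, 11, 20, 30, s, 11)}
π[F]: project onto (F) → {20, 35, 4}
Intersection: {20, 35, 4} with {14, 3, 33, 37, 39} → {}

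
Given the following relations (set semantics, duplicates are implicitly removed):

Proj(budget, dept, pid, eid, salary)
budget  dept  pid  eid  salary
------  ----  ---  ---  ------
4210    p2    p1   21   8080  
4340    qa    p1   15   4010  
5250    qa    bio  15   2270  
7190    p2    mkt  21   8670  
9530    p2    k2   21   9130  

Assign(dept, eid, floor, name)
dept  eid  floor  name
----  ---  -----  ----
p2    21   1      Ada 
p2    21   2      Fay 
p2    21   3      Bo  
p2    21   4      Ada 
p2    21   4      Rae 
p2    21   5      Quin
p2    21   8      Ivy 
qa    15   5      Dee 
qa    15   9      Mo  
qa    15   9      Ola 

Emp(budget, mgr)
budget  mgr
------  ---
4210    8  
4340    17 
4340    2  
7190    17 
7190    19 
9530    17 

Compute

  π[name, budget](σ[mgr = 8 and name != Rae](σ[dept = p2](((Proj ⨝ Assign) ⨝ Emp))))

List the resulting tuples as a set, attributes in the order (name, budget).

Proj ⋈ Assign (natural join on dept, eid): {(4210, p2, p1, 21, 8080, 1, Ada), (4210, p2, p1, 21, 8080, 2, Fay), (4210, p2, p1, 21, 8080, 3, Bo), (4210, p2, p1, 21, 8080, 4, Ada), (4210, p2, p1, 21, 8080, 4, Rae), (4210, p2, p1, 21, 8080, 5, Quin), (4210, p2, p1, 21, 8080, 8, Ivy), (4340, qa, p1, 15, 4010, 5, Dee), (4340, qa, p1, 15, 4010, 9, Mo), (4340, qa, p1, 15, 4010, 9, Ola), (5250, qa, bio, 15, 2270, 5, Dee), (5250, qa, bio, 15, 2270, 9, Mo), (5250, qa, bio, 15, 2270, 9, Ola), (7190, p2, mkt, 21, 8670, 1, Ada), (7190, p2, mkt, 21, 8670, 2, Fay), (7190, p2, mkt, 21, 8670, 3, Bo), (7190, p2, mkt, 21, 8670, 4, Ada), (7190, p2, mkt, 21, 8670, 4, Rae), (7190, p2, mkt, 21, 8670, 5, Quin), (7190, p2, mkt, 21, 8670, 8, Ivy), (9530, p2, k2, 21, 9130, 1, Ada), (9530, p2, k2, 21, 9130, 2, Fay), (9530, p2, k2, 21, 9130, 3, Bo), (9530, p2, k2, 21, 9130, 4, Ada), (9530, p2, k2, 21, 9130, 4, Rae), (9530, p2, k2, 21, 9130, 5, Quin), (9530, p2, k2, 21, 9130, 8, Ivy)}
(Proj ⨝ Assign) ⋈ Emp (natural join on budget): {(4210, p2, p1, 21, 8080, 1, Ada, 8), (4210, p2, p1, 21, 8080, 2, Fay, 8), (4210, p2, p1, 21, 8080, 3, Bo, 8), (4210, p2, p1, 21, 8080, 4, Ada, 8), (4210, p2, p1, 21, 8080, 4, Rae, 8), (4210, p2, p1, 21, 8080, 5, Quin, 8), (4210, p2, p1, 21, 8080, 8, Ivy, 8), (4340, qa, p1, 15, 4010, 5, Dee, 17), (4340, qa, p1, 15, 4010, 5, Dee, 2), (4340, qa, p1, 15, 4010, 9, Mo, 17), (4340, qa, p1, 15, 4010, 9, Mo, 2), (4340, qa, p1, 15, 4010, 9, Ola, 17), (4340, qa, p1, 15, 4010, 9, Ola, 2), (7190, p2, mkt, 21, 8670, 1, Ada, 17), (7190, p2, mkt, 21, 8670, 1, Ada, 19), (7190, p2, mkt, 21, 8670, 2, Fay, 17), (7190, p2, mkt, 21, 8670, 2, Fay, 19), (7190, p2, mkt, 21, 8670, 3, Bo, 17), (7190, p2, mkt, 21, 8670, 3, Bo, 19), (7190, p2, mkt, 21, 8670, 4, Ada, 17), (7190, p2, mkt, 21, 8670, 4, Ada, 19), (7190, p2, mkt, 21, 8670, 4, Rae, 17), (7190, p2, mkt, 21, 8670, 4, Rae, 19), (7190, p2, mkt, 21, 8670, 5, Quin, 17), (7190, p2, mkt, 21, 8670, 5, Quin, 19), (7190, p2, mkt, 21, 8670, 8, Ivy, 17), (7190, p2, mkt, 21, 8670, 8, Ivy, 19), (9530, p2, k2, 21, 9130, 1, Ada, 17), (9530, p2, k2, 21, 9130, 2, Fay, 17), (9530, p2, k2, 21, 9130, 3, Bo, 17), (9530, p2, k2, 21, 9130, 4, Ada, 17), (9530, p2, k2, 21, 9130, 4, Rae, 17), (9530, p2, k2, 21, 9130, 5, Quin, 17), (9530, p2, k2, 21, 9130, 8, Ivy, 17)}
Filtering on dept = p2 leaves {(4210, p2, p1, 21, 8080, 1, Ada, 8), (4210, p2, p1, 21, 8080, 2, Fay, 8), (4210, p2, p1, 21, 8080, 3, Bo, 8), (4210, p2, p1, 21, 8080, 4, Ada, 8), (4210, p2, p1, 21, 8080, 4, Rae, 8), (4210, p2, p1, 21, 8080, 5, Quin, 8), (4210, p2, p1, 21, 8080, 8, Ivy, 8), (7190, p2, mkt, 21, 8670, 1, Ada, 17), (7190, p2, mkt, 21, 8670, 1, Ada, 19), (7190, p2, mkt, 21, 8670, 2, Fay, 17), (7190, p2, mkt, 21, 8670, 2, Fay, 19), (7190, p2, mkt, 21, 8670, 3, Bo, 17), (7190, p2, mkt, 21, 8670, 3, Bo, 19), (7190, p2, mkt, 21, 8670, 4, Ada, 17), (7190, p2, mkt, 21, 8670, 4, Ada, 19), (7190, p2, mkt, 21, 8670, 4, Rae, 17), (7190, p2, mkt, 21, 8670, 4, Rae, 19), (7190, p2, mkt, 21, 8670, 5, Quin, 17), (7190, p2, mkt, 21, 8670, 5, Quin, 19), (7190, p2, mkt, 21, 8670, 8, Ivy, 17), (7190, p2, mkt, 21, 8670, 8, Ivy, 19), (9530, p2, k2, 21, 9130, 1, Ada, 17), (9530, p2, k2, 21, 9130, 2, Fay, 17), (9530, p2, k2, 21, 9130, 3, Bo, 17), (9530, p2, k2, 21, 9130, 4, Ada, 17), (9530, p2, k2, 21, 9130, 4, Rae, 17), (9530, p2, k2, 21, 9130, 5, Quin, 17), (9530, p2, k2, 21, 9130, 8, Ivy, 17)}.
Filtering on mgr = 8 and name != Rae leaves {(4210, p2, p1, 21, 8080, 1, Ada, 8), (4210, p2, p1, 21, 8080, 2, Fay, 8), (4210, p2, p1, 21, 8080, 3, Bo, 8), (4210, p2, p1, 21, 8080, 4, Ada, 8), (4210, p2, p1, 21, 8080, 5, Quin, 8), (4210, p2, p1, 21, 8080, 8, Ivy, 8)}.
π_{name, budget} gives {(Ada, 4210), (Bo, 4210), (Fay, 4210), (Ivy, 4210), (Quin, 4210)} (1 duplicate(s) eliminated).

{(Ada, 4210), (Bo, 4210), (Fay, 4210), (Ivy, 4210), (Quin, 4210)}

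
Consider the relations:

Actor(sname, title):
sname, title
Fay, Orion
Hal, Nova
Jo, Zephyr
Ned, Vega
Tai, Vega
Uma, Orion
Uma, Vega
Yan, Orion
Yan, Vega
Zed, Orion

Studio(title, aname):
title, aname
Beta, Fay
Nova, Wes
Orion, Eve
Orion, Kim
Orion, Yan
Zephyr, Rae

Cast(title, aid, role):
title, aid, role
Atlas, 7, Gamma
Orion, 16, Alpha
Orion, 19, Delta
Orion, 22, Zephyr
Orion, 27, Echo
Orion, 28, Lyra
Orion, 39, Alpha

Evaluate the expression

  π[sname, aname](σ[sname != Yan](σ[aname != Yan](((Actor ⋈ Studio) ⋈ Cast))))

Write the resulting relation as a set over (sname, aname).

{(Fay, Eve), (Fay, Kim), (Uma, Eve), (Uma, Kim), (Zed, Eve), (Zed, Kim)}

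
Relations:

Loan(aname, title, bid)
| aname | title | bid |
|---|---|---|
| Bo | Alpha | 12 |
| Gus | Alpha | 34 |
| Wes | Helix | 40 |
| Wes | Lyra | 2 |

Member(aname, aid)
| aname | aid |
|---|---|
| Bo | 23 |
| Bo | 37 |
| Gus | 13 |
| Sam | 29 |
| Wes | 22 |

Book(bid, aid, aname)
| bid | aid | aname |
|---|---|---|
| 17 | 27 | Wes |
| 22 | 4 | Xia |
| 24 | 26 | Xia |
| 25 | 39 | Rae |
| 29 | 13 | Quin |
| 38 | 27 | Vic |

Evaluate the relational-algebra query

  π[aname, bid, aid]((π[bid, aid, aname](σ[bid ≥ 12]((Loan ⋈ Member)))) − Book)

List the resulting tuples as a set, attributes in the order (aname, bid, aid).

{(Bo, 12, 23), (Bo, 12, 37), (Gus, 34, 13), (Wes, 40, 22)}

Joining Loan and Member on aname yields {(Bo, Alpha, 12, 23), (Bo, Alpha, 12, 37), (Gus, Alpha, 34, 13), (Wes, Helix, 40, 22), (Wes, Lyra, 2, 22)}.
Apply σ_{bid ≥ 12}; surviving tuples: {(Bo, Alpha, 12, 23), (Bo, Alpha, 12, 37), (Gus, Alpha, 34, 13), (Wes, Helix, 40, 22)}
π_{bid, aid, aname} gives {(12, 23, Bo), (12, 37, Bo), (34, 13, Gus), (40, 22, Wes)}.
Set difference of the two operands is {(12, 23, Bo), (12, 37, Bo), (34, 13, Gus), (40, 22, Wes)}.
π_{aname, bid, aid} gives {(Bo, 12, 23), (Bo, 12, 37), (Gus, 34, 13), (Wes, 40, 22)}.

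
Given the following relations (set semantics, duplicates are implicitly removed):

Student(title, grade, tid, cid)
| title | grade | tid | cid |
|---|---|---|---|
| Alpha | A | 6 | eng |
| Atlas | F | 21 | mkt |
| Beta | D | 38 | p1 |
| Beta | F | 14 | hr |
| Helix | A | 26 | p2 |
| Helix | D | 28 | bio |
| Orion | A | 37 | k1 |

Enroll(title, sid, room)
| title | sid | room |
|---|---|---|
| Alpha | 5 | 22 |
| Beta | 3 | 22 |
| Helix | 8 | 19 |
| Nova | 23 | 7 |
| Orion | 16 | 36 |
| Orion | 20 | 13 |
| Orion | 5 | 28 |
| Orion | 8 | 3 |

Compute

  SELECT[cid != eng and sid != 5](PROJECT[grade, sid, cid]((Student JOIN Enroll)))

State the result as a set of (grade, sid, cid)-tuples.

Student ⋈ Enroll (natural join on title): {(Alpha, A, 6, eng, 5, 22), (Beta, D, 38, p1, 3, 22), (Beta, F, 14, hr, 3, 22), (Helix, A, 26, p2, 8, 19), (Helix, D, 28, bio, 8, 19), (Orion, A, 37, k1, 16, 36), (Orion, A, 37, k1, 20, 13), (Orion, A, 37, k1, 5, 28), (Orion, A, 37, k1, 8, 3)}
Projecting to grade, sid, cid: {(A, 16, k1), (A, 20, k1), (A, 5, eng), (A, 5, k1), (A, 8, k1), (A, 8, p2), (D, 3, p1), (D, 8, bio), (F, 3, hr)}
Filtering on cid != eng and sid != 5 leaves {(A, 16, k1), (A, 20, k1), (A, 8, k1), (A, 8, p2), (D, 3, p1), (D, 8, bio), (F, 3, hr)}.

{(A, 16, k1), (A, 20, k1), (A, 8, k1), (A, 8, p2), (D, 3, p1), (D, 8, bio), (F, 3, hr)}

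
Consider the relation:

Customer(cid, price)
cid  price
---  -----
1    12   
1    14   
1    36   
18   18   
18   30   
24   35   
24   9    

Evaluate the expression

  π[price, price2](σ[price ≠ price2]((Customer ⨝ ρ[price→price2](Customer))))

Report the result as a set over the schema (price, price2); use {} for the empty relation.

{(12, 14), (12, 36), (14, 12), (14, 36), (18, 30), (30, 18), (35, 9), (36, 12), (36, 14), (9, 35)}

ρ[price→price2]: schema becomes (cid, price2); tuples unchanged.
Joining Customer and ρ[price→price2](Customer) on cid yields {(1, 12, 12), (1, 12, 14), (1, 12, 36), (1, 14, 12), (1, 14, 14), (1, 14, 36), (1, 36, 12), (1, 36, 14), (1, 36, 36), (18, 18, 18), (18, 18, 30), (18, 30, 18), (18, 30, 30), (24, 35, 35), (24, 35, 9), (24, 9, 35), (24, 9, 9)}.
σ[price ≠ price2]: keep tuples satisfying price ≠ price2 → {(1, 12, 14), (1, 12, 36), (1, 14, 12), (1, 14, 36), (1, 36, 12), (1, 36, 14), (18, 18, 30), (18, 30, 18), (24, 35, 9), (24, 9, 35)}
Keep only column(s) price, price2: {(12, 14), (12, 36), (14, 12), (14, 36), (18, 30), (30, 18), (35, 9), (36, 12), (36, 14), (9, 35)}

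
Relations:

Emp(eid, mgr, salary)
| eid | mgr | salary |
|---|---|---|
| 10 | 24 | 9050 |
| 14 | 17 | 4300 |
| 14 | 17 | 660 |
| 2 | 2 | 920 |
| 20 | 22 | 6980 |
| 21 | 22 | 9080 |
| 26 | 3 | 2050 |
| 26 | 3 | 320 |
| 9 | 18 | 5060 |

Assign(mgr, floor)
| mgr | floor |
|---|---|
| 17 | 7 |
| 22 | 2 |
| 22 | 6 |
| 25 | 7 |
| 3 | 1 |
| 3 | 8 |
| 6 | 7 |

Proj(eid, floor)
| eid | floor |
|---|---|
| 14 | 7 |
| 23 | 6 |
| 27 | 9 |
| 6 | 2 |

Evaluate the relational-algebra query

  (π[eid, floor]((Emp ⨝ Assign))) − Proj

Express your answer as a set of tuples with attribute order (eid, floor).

{(20, 2), (20, 6), (21, 2), (21, 6), (26, 1), (26, 8)}

Natural join on mgr: {(14, 17, 4300, 7), (14, 17, 660, 7), (20, 22, 6980, 2), (20, 22, 6980, 6), (21, 22, 9080, 2), (21, 22, 9080, 6), (26, 3, 2050, 1), (26, 3, 2050, 8), (26, 3, 320, 1), (26, 3, 320, 8)}
π_{eid, floor} gives {(14, 7), (20, 2), (20, 6), (21, 2), (21, 6), (26, 1), (26, 8)} (3 duplicate(s) eliminated).
Set difference of the two operands is {(20, 2), (20, 6), (21, 2), (21, 6), (26, 1), (26, 8)}.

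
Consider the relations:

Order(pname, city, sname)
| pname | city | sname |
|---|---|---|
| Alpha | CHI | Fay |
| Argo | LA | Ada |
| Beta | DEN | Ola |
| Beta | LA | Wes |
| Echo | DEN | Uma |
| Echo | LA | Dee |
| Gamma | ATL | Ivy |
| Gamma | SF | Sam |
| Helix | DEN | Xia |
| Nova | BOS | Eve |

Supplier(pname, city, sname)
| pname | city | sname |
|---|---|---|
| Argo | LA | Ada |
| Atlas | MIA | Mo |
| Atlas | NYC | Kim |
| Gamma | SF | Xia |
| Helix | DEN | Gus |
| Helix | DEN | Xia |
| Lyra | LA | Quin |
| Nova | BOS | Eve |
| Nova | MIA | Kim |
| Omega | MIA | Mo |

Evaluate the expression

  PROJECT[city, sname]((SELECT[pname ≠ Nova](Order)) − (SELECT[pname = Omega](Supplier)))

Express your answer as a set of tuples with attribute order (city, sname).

{(ATL, Ivy), (CHI, Fay), (DEN, Ola), (DEN, Uma), (DEN, Xia), (LA, Ada), (LA, Dee), (LA, Wes), (SF, Sam)}

Apply σ_{pname ≠ Nova}; surviving tuples: {(Alpha, CHI, Fay), (Argo, LA, Ada), (Beta, DEN, Ola), (Beta, LA, Wes), (Echo, DEN, Uma), (Echo, LA, Dee), (Gamma, ATL, Ivy), (Gamma, SF, Sam), (Helix, DEN, Xia)}
Apply σ_{pname = Omega}; surviving tuples: {(Omega, MIA, Mo)}
Difference: {(Alpha, CHI, Fay), (Argo, LA, Ada), (Beta, DEN, Ola), (Beta, LA, Wes), (Echo, DEN, Uma), (Echo, LA, Dee), (Gamma, ATL, Ivy), (Gamma, SF, Sam), (Helix, DEN, Xia)} with {(Omega, MIA, Mo)} → {(Alpha, CHI, Fay), (Argo, LA, Ada), (Beta, DEN, Ola), (Beta, LA, Wes), (Echo, DEN, Uma), (Echo, LA, Dee), (Gamma, ATL, Ivy), (Gamma, SF, Sam), (Helix, DEN, Xia)}
π_{city, sname} gives {(ATL, Ivy), (CHI, Fay), (DEN, Ola), (DEN, Uma), (DEN, Xia), (LA, Ada), (LA, Dee), (LA, Wes), (SF, Sam)}.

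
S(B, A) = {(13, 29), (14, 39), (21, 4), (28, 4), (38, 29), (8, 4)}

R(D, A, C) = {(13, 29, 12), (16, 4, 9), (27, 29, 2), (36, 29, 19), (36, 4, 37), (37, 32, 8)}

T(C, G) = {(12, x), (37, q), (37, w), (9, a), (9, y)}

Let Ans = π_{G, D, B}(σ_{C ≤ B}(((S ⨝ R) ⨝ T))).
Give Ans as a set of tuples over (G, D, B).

S ⋈ R (natural join on A): {(13, 29, 13, 12), (13, 29, 27, 2), (13, 29, 36, 19), (21, 4, 16, 9), (21, 4, 36, 37), (28, 4, 16, 9), (28, 4, 36, 37), (38, 29, 13, 12), (38, 29, 27, 2), (38, 29, 36, 19), (8, 4, 16, 9), (8, 4, 36, 37)}
(S ⨝ R) ⋈ T (natural join on C): {(13, 29, 13, 12, x), (21, 4, 16, 9, a), (21, 4, 16, 9, y), (21, 4, 36, 37, q), (21, 4, 36, 37, w), (28, 4, 16, 9, a), (28, 4, 16, 9, y), (28, 4, 36, 37, q), (28, 4, 36, 37, w), (38, 29, 13, 12, x), (8, 4, 16, 9, a), (8, 4, 16, 9, y), (8, 4, 36, 37, q), (8, 4, 36, 37, w)}
σ[C ≤ B]: keep tuples satisfying C ≤ B → {(13, 29, 13, 12, x), (21, 4, 16, 9, a), (21, 4, 16, 9, y), (28, 4, 16, 9, a), (28, 4, 16, 9, y), (38, 29, 13, 12, x)}
Keep only column(s) G, D, B: {(a, 16, 21), (a, 16, 28), (x, 13, 13), (x, 13, 38), (y, 16, 21), (y, 16, 28)}

{(a, 16, 21), (a, 16, 28), (x, 13, 13), (x, 13, 38), (y, 16, 21), (y, 16, 28)}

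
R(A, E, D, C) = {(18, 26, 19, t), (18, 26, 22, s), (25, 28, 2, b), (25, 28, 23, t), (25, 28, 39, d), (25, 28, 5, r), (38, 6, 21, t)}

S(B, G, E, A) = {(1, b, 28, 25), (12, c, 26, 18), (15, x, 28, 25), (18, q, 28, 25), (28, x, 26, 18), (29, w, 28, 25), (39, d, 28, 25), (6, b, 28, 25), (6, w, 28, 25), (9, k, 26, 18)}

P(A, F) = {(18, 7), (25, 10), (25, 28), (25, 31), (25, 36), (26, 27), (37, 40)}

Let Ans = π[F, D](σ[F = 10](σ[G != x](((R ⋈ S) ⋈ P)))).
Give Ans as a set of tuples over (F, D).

{(10, 2), (10, 23), (10, 39), (10, 5)}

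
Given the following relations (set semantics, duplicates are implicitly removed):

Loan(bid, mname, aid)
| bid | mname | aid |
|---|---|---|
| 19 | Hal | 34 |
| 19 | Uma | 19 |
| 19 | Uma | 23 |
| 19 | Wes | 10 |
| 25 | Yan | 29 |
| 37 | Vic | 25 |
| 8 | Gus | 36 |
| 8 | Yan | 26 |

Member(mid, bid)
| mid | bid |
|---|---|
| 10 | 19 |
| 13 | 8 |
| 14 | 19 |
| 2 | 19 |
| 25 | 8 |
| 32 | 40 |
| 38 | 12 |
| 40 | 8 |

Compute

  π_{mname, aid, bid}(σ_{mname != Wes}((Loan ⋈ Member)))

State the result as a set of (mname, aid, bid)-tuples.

Natural join on bid: {(19, Hal, 34, 10), (19, Hal, 34, 14), (19, Hal, 34, 2), (19, Uma, 19, 10), (19, Uma, 19, 14), (19, Uma, 19, 2), (19, Uma, 23, 10), (19, Uma, 23, 14), (19, Uma, 23, 2), (19, Wes, 10, 10), (19, Wes, 10, 14), (19, Wes, 10, 2), (8, Gus, 36, 13), (8, Gus, 36, 25), (8, Gus, 36, 40), (8, Yan, 26, 13), (8, Yan, 26, 25), (8, Yan, 26, 40)}
Filtering on mname != Wes leaves {(19, Hal, 34, 10), (19, Hal, 34, 14), (19, Hal, 34, 2), (19, Uma, 19, 10), (19, Uma, 19, 14), (19, Uma, 19, 2), (19, Uma, 23, 10), (19, Uma, 23, 14), (19, Uma, 23, 2), (8, Gus, 36, 13), (8, Gus, 36, 25), (8, Gus, 36, 40), (8, Yan, 26, 13), (8, Yan, 26, 25), (8, Yan, 26, 40)}.
Keep only column(s) mname, aid, bid (10 duplicate(s) eliminated): {(Gus, 36, 8), (Hal, 34, 19), (Uma, 19, 19), (Uma, 23, 19), (Yan, 26, 8)}

{(Gus, 36, 8), (Hal, 34, 19), (Uma, 19, 19), (Uma, 23, 19), (Yan, 26, 8)}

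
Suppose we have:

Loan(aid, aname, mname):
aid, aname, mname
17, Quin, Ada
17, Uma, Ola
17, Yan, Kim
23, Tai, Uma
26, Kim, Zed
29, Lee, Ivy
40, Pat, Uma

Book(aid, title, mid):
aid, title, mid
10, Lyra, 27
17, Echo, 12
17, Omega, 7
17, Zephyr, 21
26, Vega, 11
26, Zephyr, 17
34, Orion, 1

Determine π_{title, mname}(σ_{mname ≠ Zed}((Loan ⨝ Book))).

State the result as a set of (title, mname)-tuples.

Natural join on aid: {(17, Quin, Ada, Echo, 12), (17, Quin, Ada, Omega, 7), (17, Quin, Ada, Zephyr, 21), (17, Uma, Ola, Echo, 12), (17, Uma, Ola, Omega, 7), (17, Uma, Ola, Zephyr, 21), (17, Yan, Kim, Echo, 12), (17, Yan, Kim, Omega, 7), (17, Yan, Kim, Zephyr, 21), (26, Kim, Zed, Vega, 11), (26, Kim, Zed, Zephyr, 17)}
Filtering on mname ≠ Zed leaves {(17, Quin, Ada, Echo, 12), (17, Quin, Ada, Omega, 7), (17, Quin, Ada, Zephyr, 21), (17, Uma, Ola, Echo, 12), (17, Uma, Ola, Omega, 7), (17, Uma, Ola, Zephyr, 21), (17, Yan, Kim, Echo, 12), (17, Yan, Kim, Omega, 7), (17, Yan, Kim, Zephyr, 21)}.
π_{title, mname} gives {(Echo, Ada), (Echo, Kim), (Echo, Ola), (Omega, Ada), (Omega, Kim), (Omega, Ola), (Zephyr, Ada), (Zephyr, Kim), (Zephyr, Ola)}.

{(Echo, Ada), (Echo, Kim), (Echo, Ola), (Omega, Ada), (Omega, Kim), (Omega, Ola), (Zephyr, Ada), (Zephyr, Kim), (Zephyr, Ola)}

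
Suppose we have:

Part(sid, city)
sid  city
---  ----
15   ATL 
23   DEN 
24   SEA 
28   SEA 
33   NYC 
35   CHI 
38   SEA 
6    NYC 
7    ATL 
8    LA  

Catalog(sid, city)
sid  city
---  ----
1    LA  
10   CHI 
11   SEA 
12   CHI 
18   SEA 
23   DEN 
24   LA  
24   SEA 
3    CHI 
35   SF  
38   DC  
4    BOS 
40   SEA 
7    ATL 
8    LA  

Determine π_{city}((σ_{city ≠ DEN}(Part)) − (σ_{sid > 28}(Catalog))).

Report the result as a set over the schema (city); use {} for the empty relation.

Filtering on city ≠ DEN leaves {(15, ATL), (24, SEA), (28, SEA), (33, NYC), (35, CHI), (38, SEA), (6, NYC), (7, ATL), (8, LA)}.
Filtering on sid > 28 leaves {(35, SF), (38, DC), (40, SEA)}.
Set difference of the two operands is {(15, ATL), (24, SEA), (28, SEA), (33, NYC), (35, CHI), (38, SEA), (6, NYC), (7, ATL), (8, LA)}.
π_{city} gives {ATL, CHI, LA, NYC, SEA} (4 duplicate(s) eliminated).

{ATL, CHI, LA, NYC, SEA}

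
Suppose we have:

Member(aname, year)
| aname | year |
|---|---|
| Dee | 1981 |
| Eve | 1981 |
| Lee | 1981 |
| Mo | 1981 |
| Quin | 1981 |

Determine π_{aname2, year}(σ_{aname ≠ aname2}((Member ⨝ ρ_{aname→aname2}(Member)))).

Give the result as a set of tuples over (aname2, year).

{(Dee, 1981), (Eve, 1981), (Lee, 1981), (Mo, 1981), (Quin, 1981)}

ρ[aname→aname2]: schema becomes (aname2, year); tuples unchanged.
Joining Member and ρ_{aname→aname2}(Member) on year yields {(Dee, 1981, Dee), (Dee, 1981, Eve), (Dee, 1981, Lee), (Dee, 1981, Mo), (Dee, 1981, Quin), (Eve, 1981, Dee), (Eve, 1981, Eve), (Eve, 1981, Lee), (Eve, 1981, Mo), (Eve, 1981, Quin), (Lee, 1981, Dee), (Lee, 1981, Eve), (Lee, 1981, Lee), (Lee, 1981, Mo), (Lee, 1981, Quin), (Mo, 1981, Dee), (Mo, 1981, Eve), (Mo, 1981, Lee), (Mo, 1981, Mo), (Mo, 1981, Quin), (Quin, 1981, Dee), (Quin, 1981, Eve), (Quin, 1981, Lee), (Quin, 1981, Mo), (Quin, 1981, Quin)}.
Filtering on aname ≠ aname2 leaves {(Dee, 1981, Eve), (Dee, 1981, Lee), (Dee, 1981, Mo), (Dee, 1981, Quin), (Eve, 1981, Dee), (Eve, 1981, Lee), (Eve, 1981, Mo), (Eve, 1981, Quin), (Lee, 1981, Dee), (Lee, 1981, Eve), (Lee, 1981, Mo), (Lee, 1981, Quin), (Mo, 1981, Dee), (Mo, 1981, Eve), (Mo, 1981, Lee), (Mo, 1981, Quin), (Quin, 1981, Dee), (Quin, 1981, Eve), (Quin, 1981, Lee), (Quin, 1981, Mo)}.
π[aname2, year]: project onto (aname2, year) (15 duplicate(s) eliminated) → {(Dee, 1981), (Eve, 1981), (Lee, 1981), (Mo, 1981), (Quin, 1981)}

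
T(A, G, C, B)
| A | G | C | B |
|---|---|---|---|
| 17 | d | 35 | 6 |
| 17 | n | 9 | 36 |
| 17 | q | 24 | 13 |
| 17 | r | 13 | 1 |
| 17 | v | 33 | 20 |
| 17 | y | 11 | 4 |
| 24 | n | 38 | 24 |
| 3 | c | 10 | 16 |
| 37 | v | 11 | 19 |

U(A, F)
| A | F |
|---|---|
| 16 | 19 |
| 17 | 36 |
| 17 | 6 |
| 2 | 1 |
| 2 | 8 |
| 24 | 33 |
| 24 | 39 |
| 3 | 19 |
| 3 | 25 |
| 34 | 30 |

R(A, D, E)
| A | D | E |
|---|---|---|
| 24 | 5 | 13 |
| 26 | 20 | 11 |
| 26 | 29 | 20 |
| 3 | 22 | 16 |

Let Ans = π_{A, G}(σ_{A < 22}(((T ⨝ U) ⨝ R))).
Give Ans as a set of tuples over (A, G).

{(3, c)}

T ⋈ U (natural join on A): {(17, d, 35, 6, 36), (17, d, 35, 6, 6), (17, n, 9, 36, 36), (17, n, 9, 36, 6), (17, q, 24, 13, 36), (17, q, 24, 13, 6), (17, r, 13, 1, 36), (17, r, 13, 1, 6), (17, v, 33, 20, 36), (17, v, 33, 20, 6), (17, y, 11, 4, 36), (17, y, 11, 4, 6), (24, n, 38, 24, 33), (24, n, 38, 24, 39), (3, c, 10, 16, 19), (3, c, 10, 16, 25)}
(T ⨝ U) ⋈ R (natural join on A): {(24, n, 38, 24, 33, 5, 13), (24, n, 38, 24, 39, 5, 13), (3, c, 10, 16, 19, 22, 16), (3, c, 10, 16, 25, 22, 16)}
Apply σ_{A < 22}; surviving tuples: {(3, c, 10, 16, 19, 22, 16), (3, c, 10, 16, 25, 22, 16)}
π_{A, G} gives {(3, c)} (1 duplicate(s) eliminated).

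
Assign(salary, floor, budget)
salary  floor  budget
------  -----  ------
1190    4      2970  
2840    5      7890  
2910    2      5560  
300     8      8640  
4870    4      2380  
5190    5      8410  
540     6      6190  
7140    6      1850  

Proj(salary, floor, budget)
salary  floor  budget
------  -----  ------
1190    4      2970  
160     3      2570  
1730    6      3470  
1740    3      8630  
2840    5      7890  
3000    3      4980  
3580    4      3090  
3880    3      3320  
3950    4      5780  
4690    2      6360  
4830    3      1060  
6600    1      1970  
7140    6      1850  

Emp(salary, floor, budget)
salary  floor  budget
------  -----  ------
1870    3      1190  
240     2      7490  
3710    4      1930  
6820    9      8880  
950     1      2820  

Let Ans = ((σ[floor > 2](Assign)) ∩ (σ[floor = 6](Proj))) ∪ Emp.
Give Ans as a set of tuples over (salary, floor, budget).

{(1870, 3, 1190), (240, 2, 7490), (3710, 4, 1930), (6820, 9, 8880), (7140, 6, 1850), (950, 1, 2820)}

Filtering on floor > 2 leaves {(1190, 4, 2970), (2840, 5, 7890), (300, 8, 8640), (4870, 4, 2380), (5190, 5, 8410), (540, 6, 6190), (7140, 6, 1850)}.
Filtering on floor = 6 leaves {(1730, 6, 3470), (7140, 6, 1850)}.
Intersection: {(1190, 4, 2970), (2840, 5, 7890), (300, 8, 8640), (4870, 4, 2380), (5190, 5, 8410), (540, 6, 6190), (7140, 6, 1850)} with {(1730, 6, 3470), (7140, 6, 1850)} → {(7140, 6, 1850)}
Union: {(7140, 6, 1850)} with {(1870, 3, 1190), (240, 2, 7490), (3710, 4, 1930), (6820, 9, 8880), (950, 1, 2820)} → {(1870, 3, 1190), (240, 2, 7490), (3710, 4, 1930), (6820, 9, 8880), (7140, 6, 1850), (950, 1, 2820)}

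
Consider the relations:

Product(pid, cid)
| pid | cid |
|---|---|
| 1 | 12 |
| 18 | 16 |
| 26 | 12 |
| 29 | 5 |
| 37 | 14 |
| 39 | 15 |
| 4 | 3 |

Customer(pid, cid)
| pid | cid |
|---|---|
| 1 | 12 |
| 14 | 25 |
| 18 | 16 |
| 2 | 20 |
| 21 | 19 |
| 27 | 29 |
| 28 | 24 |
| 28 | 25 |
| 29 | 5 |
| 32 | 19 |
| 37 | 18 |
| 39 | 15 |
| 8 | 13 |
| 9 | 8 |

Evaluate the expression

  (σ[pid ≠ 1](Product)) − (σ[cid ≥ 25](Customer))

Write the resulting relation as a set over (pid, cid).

{(18, 16), (26, 12), (29, 5), (37, 14), (39, 15), (4, 3)}

Selection pid ≠ 1: {(18, 16), (26, 12), (29, 5), (37, 14), (39, 15), (4, 3)}
Selection cid ≥ 25: {(14, 25), (27, 29), (28, 25)}
Difference: {(18, 16), (26, 12), (29, 5), (37, 14), (39, 15), (4, 3)} with {(14, 25), (27, 29), (28, 25)} → {(18, 16), (26, 12), (29, 5), (37, 14), (39, 15), (4, 3)}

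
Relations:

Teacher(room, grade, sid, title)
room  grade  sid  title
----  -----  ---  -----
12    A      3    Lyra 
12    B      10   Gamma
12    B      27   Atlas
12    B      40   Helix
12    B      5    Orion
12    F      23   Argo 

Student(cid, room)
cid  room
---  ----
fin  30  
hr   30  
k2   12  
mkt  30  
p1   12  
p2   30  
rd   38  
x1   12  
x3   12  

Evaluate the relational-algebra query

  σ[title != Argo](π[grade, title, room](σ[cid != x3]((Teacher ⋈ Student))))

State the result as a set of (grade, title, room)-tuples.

{(A, Lyra, 12), (B, Atlas, 12), (B, Gamma, 12), (B, Helix, 12), (B, Orion, 12)}

Teacher ⋈ Student (natural join on room): {(12, A, 3, Lyra, k2), (12, A, 3, Lyra, p1), (12, A, 3, Lyra, x1), (12, A, 3, Lyra, x3), (12, B, 10, Gamma, k2), (12, B, 10, Gamma, p1), (12, B, 10, Gamma, x1), (12, B, 10, Gamma, x3), (12, B, 27, Atlas, k2), (12, B, 27, Atlas, p1), (12, B, 27, Atlas, x1), (12, B, 27, Atlas, x3), (12, B, 40, Helix, k2), (12, B, 40, Helix, p1), (12, B, 40, Helix, x1), (12, B, 40, Helix, x3), (12, B, 5, Orion, k2), (12, B, 5, Orion, p1), (12, B, 5, Orion, x1), (12, B, 5, Orion, x3), (12, F, 23, Argo, k2), (12, F, 23, Argo, p1), (12, F, 23, Argo, x1), (12, F, 23, Argo, x3)}
σ[cid != x3]: keep tuples satisfying cid != x3 → {(12, A, 3, Lyra, k2), (12, A, 3, Lyra, p1), (12, A, 3, Lyra, x1), (12, B, 10, Gamma, k2), (12, B, 10, Gamma, p1), (12, B, 10, Gamma, x1), (12, B, 27, Atlas, k2), (12, B, 27, Atlas, p1), (12, B, 27, Atlas, x1), (12, B, 40, Helix, k2), (12, B, 40, Helix, p1), (12, B, 40, Helix, x1), (12, B, 5, Orion, k2), (12, B, 5, Orion, p1), (12, B, 5, Orion, x1), (12, F, 23, Argo, k2), (12, F, 23, Argo, p1), (12, F, 23, Argo, x1)}
π_{grade, title, room} gives {(A, Lyra, 12), (B, Atlas, 12), (B, Gamma, 12), (B, Helix, 12), (B, Orion, 12), (F, Argo, 12)} (12 duplicate(s) eliminated).
σ[title != Argo]: keep tuples satisfying title != Argo → {(A, Lyra, 12), (B, Atlas, 12), (B, Gamma, 12), (B, Helix, 12), (B, Orion, 12)}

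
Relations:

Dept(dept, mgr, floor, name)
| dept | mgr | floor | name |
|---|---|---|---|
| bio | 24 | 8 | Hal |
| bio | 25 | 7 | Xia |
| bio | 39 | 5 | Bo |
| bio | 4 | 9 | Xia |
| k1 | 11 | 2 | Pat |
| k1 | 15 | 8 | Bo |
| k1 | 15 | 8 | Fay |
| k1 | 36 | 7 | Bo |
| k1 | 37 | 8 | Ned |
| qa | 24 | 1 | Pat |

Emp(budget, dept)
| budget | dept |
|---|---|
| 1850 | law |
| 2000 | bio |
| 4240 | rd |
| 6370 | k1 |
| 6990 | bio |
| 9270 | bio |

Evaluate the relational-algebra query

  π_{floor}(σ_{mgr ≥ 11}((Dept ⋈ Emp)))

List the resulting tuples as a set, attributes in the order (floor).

{2, 5, 7, 8}

Joining Dept and Emp on dept yields {(bio, 24, 8, Hal, 2000), (bio, 24, 8, Hal, 6990), (bio, 24, 8, Hal, 9270), (bio, 25, 7, Xia, 2000), (bio, 25, 7, Xia, 6990), (bio, 25, 7, Xia, 9270), (bio, 39, 5, Bo, 2000), (bio, 39, 5, Bo, 6990), (bio, 39, 5, Bo, 9270), (bio, 4, 9, Xia, 2000), (bio, 4, 9, Xia, 6990), (bio, 4, 9, Xia, 9270), (k1, 11, 2, Pat, 6370), (k1, 15, 8, Bo, 6370), (k1, 15, 8, Fay, 6370), (k1, 36, 7, Bo, 6370), (k1, 37, 8, Ned, 6370)}.
Selection mgr ≥ 11: {(bio, 24, 8, Hal, 2000), (bio, 24, 8, Hal, 6990), (bio, 24, 8, Hal, 9270), (bio, 25, 7, Xia, 2000), (bio, 25, 7, Xia, 6990), (bio, 25, 7, Xia, 9270), (bio, 39, 5, Bo, 2000), (bio, 39, 5, Bo, 6990), (bio, 39, 5, Bo, 9270), (k1, 11, 2, Pat, 6370), (k1, 15, 8, Bo, 6370), (k1, 15, 8, Fay, 6370), (k1, 36, 7, Bo, 6370), (k1, 37, 8, Ned, 6370)}
Keep only column(s) floor (10 duplicate(s) eliminated): {2, 5, 7, 8}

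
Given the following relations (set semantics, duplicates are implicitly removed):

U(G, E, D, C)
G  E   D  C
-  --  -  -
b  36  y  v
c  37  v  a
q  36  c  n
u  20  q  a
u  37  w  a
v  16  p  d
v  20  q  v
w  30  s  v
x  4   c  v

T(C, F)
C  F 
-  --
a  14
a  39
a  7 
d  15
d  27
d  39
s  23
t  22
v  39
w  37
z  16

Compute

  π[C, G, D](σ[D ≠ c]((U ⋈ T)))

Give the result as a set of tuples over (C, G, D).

{(a, c, v), (a, u, q), (a, u, w), (d, v, p), (v, b, y), (v, v, q), (v, w, s)}

Natural join on C: {(b, 36, y, v, 39), (c, 37, v, a, 14), (c, 37, v, a, 39), (c, 37, v, a, 7), (u, 20, q, a, 14), (u, 20, q, a, 39), (u, 20, q, a, 7), (u, 37, w, a, 14), (u, 37, w, a, 39), (u, 37, w, a, 7), (v, 16, p, d, 15), (v, 16, p, d, 27), (v, 16, p, d, 39), (v, 20, q, v, 39), (w, 30, s, v, 39), (x, 4, c, v, 39)}
σ[D ≠ c]: keep tuples satisfying D ≠ c → {(b, 36, y, v, 39), (c, 37, v, a, 14), (c, 37, v, a, 39), (c, 37, v, a, 7), (u, 20, q, a, 14), (u, 20, q, a, 39), (u, 20, q, a, 7), (u, 37, w, a, 14), (u, 37, w, a, 39), (u, 37, w, a, 7), (v, 16, p, d, 15), (v, 16, p, d, 27), (v, 16, p, d, 39), (v, 20, q, v, 39), (w, 30, s, v, 39)}
π_{C, G, D} gives {(a, c, v), (a, u, q), (a, u, w), (d, v, p), (v, b, y), (v, v, q), (v, w, s)} (8 duplicate(s) eliminated).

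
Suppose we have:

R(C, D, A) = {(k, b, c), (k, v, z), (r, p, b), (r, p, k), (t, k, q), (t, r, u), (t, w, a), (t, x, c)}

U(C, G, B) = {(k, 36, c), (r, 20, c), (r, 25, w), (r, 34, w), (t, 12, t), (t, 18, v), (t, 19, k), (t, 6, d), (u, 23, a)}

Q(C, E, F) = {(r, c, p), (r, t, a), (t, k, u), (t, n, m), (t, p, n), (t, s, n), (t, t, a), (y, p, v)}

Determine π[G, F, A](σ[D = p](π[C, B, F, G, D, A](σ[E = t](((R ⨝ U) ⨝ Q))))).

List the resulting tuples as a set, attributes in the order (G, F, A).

Natural join on C: {(k, b, c, 36, c), (k, v, z, 36, c), (r, p, b, 20, c), (r, p, b, 25, w), (r, p, b, 34, w), (r, p, k, 20, c), (r, p, k, 25, w), (r, p, k, 34, w), (t, k, q, 12, t), (t, k, q, 18, v), (t, k, q, 19, k), (t, k, q, 6, d), (t, r, u, 12, t), (t, r, u, 18, v), (t, r, u, 19, k), (t, r, u, 6, d), (t, w, a, 12, t), (t, w, a, 18, v), (t, w, a, 19, k), (t, w, a, 6, d), (t, x, c, 12, t), (t, x, c, 18, v), (t, x, c, 19, k), (t, x, c, 6, d)}
Natural join on C: {(r, p, b, 20, c, c, p), (r, p, b, 20, c, t, a), (r, p, b, 25, w, c, p), (r, p, b, 25, w, t, a), (r, p, b, 34, w, c, p), (r, p, b, 34, w, t, a), (r, p, k, 20, c, c, p), (r, p, k, 20, c, t, a), (r, p, k, 25, w, c, p), (r, p, k, 25, w, t, a), (r, p, k, 34, w, c, p), (r, p, k, 34, w, t, a), (t, k, q, 12, t, k, u), (t, k, q, 12, t, n, m), (t, k, q, 12, t, p, n), (t, k, q, 12, t, s, n), (t, k, q, 12, t, t, a), (t, k, q, 18, v, k, u), (t, k, q, 18, v, n, m), (t, k, q, 18, v, p, n), (t, k, q, 18, v, s, n), (t, k, q, 18, v, t, a), (t, k, q, 19, k, k, u), (t, k, q, 19, k, n, m), (t, k, q, 19, k, p, n), (t, k, q, 19, k, s, n), (t, k, q, 19, k, t, a), (t, k, q, 6, d, k, u), (t, k, q, 6, d, n, m), (t, k, q, 6, d, p, n), (t, k, q, 6, d, s, n), (t, k, q, 6, d, t, a), (t, r, u, 12, t, k, u), (t, r, u, 12, t, n, m), (t, r, u, 12, t, p, n), (t, r, u, 12, t, s, n), (t, r, u, 12, t, t, a), (t, r, u, 18, v, k, u), (t, r, u, 18, v, n, m), (t, r, u, 18, v, p, n), (t, r, u, 18, v, s, n), (t, r, u, 18, v, t, a), (t, r, u, 19, k, k, u), (t, r, u, 19, k, n, m), (t, r, u, 19, k, p, n), (t, r, u, 19, k, s, n), (t, r, u, 19, k, t, a), (t, r, u, 6, d, k, u), (t, r, u, 6, d, n, m), (t, r, u, 6, d, p, n), (t, r, u, 6, d, s, n), (t, r, u, 6, d, t, a), (t, w, a, 12, t, k, u), (t, w, a, 12, t, n, m), (t, w, a, 12, t, p, n), (t, w, a, 12, t, s, n), (t, w, a, 12, t, t, a), (t, w, a, 18, v, k, u), (t, w, a, 18, v, n, m), (t, w, a, 18, v, p, n), (t, w, a, 18, v, s, n), (t, w, a, 18, v, t, a), (t, w, a, 19, k, k, u), (t, w, a, 19, k, n, m), (t, w, a, 19, k, p, n), (t, w, a, 19, k, s, n), (t, w, a, 19, k, t, a), (t, w, a, 6, d, k, u), (t, w, a, 6, d, n, m), (t, w, a, 6, d, p, n), (t, w, a, 6, d, s, n), (t, w, a, 6, d, t, a), (t, x, c, 12, t, k, u), (t, x, c, 12, t, n, m), (t, x, c, 12, t, p, n), (t, x, c, 12, t, s, n), (t, x, c, 12, t, t, a), (t, x, c, 18, v, k, u), (t, x, c, 18, v, n, m), (t, x, c, 18, v, p, n), (t, x, c, 18, v, s, n), (t, x, c, 18, v, t, a), (t, x, c, 19, k, k, u), (t, x, c, 19, k, n, m), (t, x, c, 19, k, p, n), (t, x, c, 19, k, s, n), (t, x, c, 19, k, t, a), (t, x, c, 6, d, k, u), (t, x, c, 6, d, n, m), (t, x, c, 6, d, p, n), (t, x, c, 6, d, s, n), (t, x, c, 6, d, t, a)}
Selection E = t: {(r, p, b, 20, c, t, a), (r, p, b, 25, w, t, a), (r, p, b, 34, w, t, a), (r, p, k, 20, c, t, a), (r, p, k, 25, w, t, a), (r, p, k, 34, w, t, a), (t, k, q, 12, t, t, a), (t, k, q, 18, v, t, a), (t, k, q, 19, k, t, a), (t, k, q, 6, d, t, a), (t, r, u, 12, t, t, a), (t, r, u, 18, v, t, a), (t, r, u, 19, k, t, a), (t, r, u, 6, d, t, a), (t, w, a, 12, t, t, a), (t, w, a, 18, v, t, a), (t, w, a, 19, k, t, a), (t, w, a, 6, d, t, a), (t, x, c, 12, t, t, a), (t, x, c, 18, v, t, a), (t, x, c, 19, k, t, a), (t, x, c, 6, d, t, a)}
π[C, B, F, G, D, A]: project onto (C, B, F, G, D, A) → {(r, c, a, 20, p, b), (r, c, a, 20, p, k), (r, w, a, 25, p, b), (r, w, a, 25, p, k), (r, w, a, 34, p, b), (r, w, a, 34, p, k), (t, d, a, 6, k, q), (t, d, a, 6, r, u), (t, d, a, 6, w, a), (t, d, a, 6, x, c), (t, k, a, 19, k, q), (t, k, a, 19, r, u), (t, k, a, 19, w, a), (t, k, a, 19, x, c), (t, t, a, 12, k, q), (t, t, a, 12, r, u), (t, t, a, 12, w, a), (t, t, a, 12, x, c), (t, v, a, 18, k, q), (t, v, a, 18, r, u), (t, v, a, 18, w, a), (t, v, a, 18, x, c)}
Selection D = p: {(r, c, a, 20, p, b), (r, c, a, 20, p, k), (r, w, a, 25, p, b), (r, w, a, 25, p, k), (r, w, a, 34, p, b), (r, w, a, 34, p, k)}
π[G, F, A]: project onto (G, F, A) → {(20, a, b), (20, a, k), (25, a, b), (25, a, k), (34, a, b), (34, a, k)}

{(20, a, b), (20, a, k), (25, a, b), (25, a, k), (34, a, b), (34, a, k)}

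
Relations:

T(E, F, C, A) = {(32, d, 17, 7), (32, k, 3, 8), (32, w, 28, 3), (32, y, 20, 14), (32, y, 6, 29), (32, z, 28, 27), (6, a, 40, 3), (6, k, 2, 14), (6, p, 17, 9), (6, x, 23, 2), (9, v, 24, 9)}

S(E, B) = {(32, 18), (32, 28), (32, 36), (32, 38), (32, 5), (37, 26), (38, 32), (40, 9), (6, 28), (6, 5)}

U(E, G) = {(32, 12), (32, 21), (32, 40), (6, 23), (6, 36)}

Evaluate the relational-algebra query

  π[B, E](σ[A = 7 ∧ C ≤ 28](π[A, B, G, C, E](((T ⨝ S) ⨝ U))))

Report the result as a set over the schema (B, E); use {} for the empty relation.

{(18, 32), (28, 32), (36, 32), (38, 32), (5, 32)}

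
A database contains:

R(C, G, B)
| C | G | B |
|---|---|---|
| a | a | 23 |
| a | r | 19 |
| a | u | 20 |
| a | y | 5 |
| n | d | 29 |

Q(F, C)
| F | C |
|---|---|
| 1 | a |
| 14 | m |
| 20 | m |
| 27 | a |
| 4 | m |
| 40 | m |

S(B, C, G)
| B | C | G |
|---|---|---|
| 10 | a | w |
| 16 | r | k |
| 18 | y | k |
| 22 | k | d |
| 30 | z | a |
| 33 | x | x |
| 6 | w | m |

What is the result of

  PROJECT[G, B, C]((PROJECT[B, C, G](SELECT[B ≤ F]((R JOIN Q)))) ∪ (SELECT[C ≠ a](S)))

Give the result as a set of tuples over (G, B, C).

{(a, 23, a), (a, 30, z), (d, 22, k), (k, 16, r), (k, 18, y), (m, 6, w), (r, 19, a), (u, 20, a), (x, 33, x), (y, 5, a)}

Joining R and Q on C yields {(a, a, 23, 1), (a, a, 23, 27), (a, r, 19, 1), (a, r, 19, 27), (a, u, 20, 1), (a, u, 20, 27), (a, y, 5, 1), (a, y, 5, 27)}.
Apply σ_{B ≤ F}; surviving tuples: {(a, a, 23, 27), (a, r, 19, 27), (a, u, 20, 27), (a, y, 5, 27)}
Keep only column(s) B, C, G: {(19, a, r), (20, a, u), (23, a, a), (5, a, y)}
Apply σ_{C ≠ a}; surviving tuples: {(16, r, k), (18, y, k), (22, k, d), (30, z, a), (33, x, x), (6, w, m)}
Taking the union: {(16, r, k), (18, y, k), (19, a, r), (20, a, u), (22, k, d), (23, a, a), (30, z, a), (33, x, x), (5, a, y), (6, w, m)}
Keep only column(s) G, B, C: {(a, 23, a), (a, 30, z), (d, 22, k), (k, 16, r), (k, 18, y), (m, 6, w), (r, 19, a), (u, 20, a), (x, 33, x), (y, 5, a)}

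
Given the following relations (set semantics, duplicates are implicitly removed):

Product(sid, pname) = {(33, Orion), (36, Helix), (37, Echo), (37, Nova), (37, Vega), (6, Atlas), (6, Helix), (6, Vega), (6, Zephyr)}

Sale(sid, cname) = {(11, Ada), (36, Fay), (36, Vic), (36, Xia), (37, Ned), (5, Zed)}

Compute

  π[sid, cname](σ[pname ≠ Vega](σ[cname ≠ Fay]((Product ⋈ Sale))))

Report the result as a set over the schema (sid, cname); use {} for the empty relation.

{(36, Vic), (36, Xia), (37, Ned)}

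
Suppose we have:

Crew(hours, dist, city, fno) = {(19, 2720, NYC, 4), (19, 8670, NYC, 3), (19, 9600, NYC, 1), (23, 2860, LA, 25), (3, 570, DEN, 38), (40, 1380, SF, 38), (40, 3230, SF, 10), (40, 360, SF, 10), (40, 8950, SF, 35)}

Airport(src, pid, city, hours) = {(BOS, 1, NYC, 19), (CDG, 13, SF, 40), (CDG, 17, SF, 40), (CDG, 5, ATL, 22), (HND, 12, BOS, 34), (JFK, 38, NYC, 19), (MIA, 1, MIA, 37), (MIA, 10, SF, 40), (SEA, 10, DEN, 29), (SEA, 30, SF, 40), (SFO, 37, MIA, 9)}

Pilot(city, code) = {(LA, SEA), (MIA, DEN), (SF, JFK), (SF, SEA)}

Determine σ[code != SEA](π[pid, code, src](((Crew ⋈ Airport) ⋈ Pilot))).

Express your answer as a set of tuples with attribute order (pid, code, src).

{(10, JFK, MIA), (13, JFK, CDG), (17, JFK, CDG), (30, JFK, SEA)}

Joining Crew and Airport on hours, city yields {(19, 2720, NYC, 4, BOS, 1), (19, 2720, NYC, 4, JFK, 38), (19, 8670, NYC, 3, BOS, 1), (19, 8670, NYC, 3, JFK, 38), (19, 9600, NYC, 1, BOS, 1), (19, 9600, NYC, 1, JFK, 38), (40, 1380, SF, 38, CDG, 13), (40, 1380, SF, 38, CDG, 17), (40, 1380, SF, 38, MIA, 10), (40, 1380, SF, 38, SEA, 30), (40, 3230, SF, 10, CDG, 13), (40, 3230, SF, 10, CDG, 17), (40, 3230, SF, 10, MIA, 10), (40, 3230, SF, 10, SEA, 30), (40, 360, SF, 10, CDG, 13), (40, 360, SF, 10, CDG, 17), (40, 360, SF, 10, MIA, 10), (40, 360, SF, 10, SEA, 30), (40, 8950, SF, 35, CDG, 13), (40, 8950, SF, 35, CDG, 17), (40, 8950, SF, 35, MIA, 10), (40, 8950, SF, 35, SEA, 30)}.
Joining (Crew ⋈ Airport) and Pilot on city yields {(40, 1380, SF, 38, CDG, 13, JFK), (40, 1380, SF, 38, CDG, 13, SEA), (40, 1380, SF, 38, CDG, 17, JFK), (40, 1380, SF, 38, CDG, 17, SEA), (40, 1380, SF, 38, MIA, 10, JFK), (40, 1380, SF, 38, MIA, 10, SEA), (40, 1380, SF, 38, SEA, 30, JFK), (40, 1380, SF, 38, SEA, 30, SEA), (40, 3230, SF, 10, CDG, 13, JFK), (40, 3230, SF, 10, CDG, 13, SEA), (40, 3230, SF, 10, CDG, 17, JFK), (40, 3230, SF, 10, CDG, 17, SEA), (40, 3230, SF, 10, MIA, 10, JFK), (40, 3230, SF, 10, MIA, 10, SEA), (40, 3230, SF, 10, SEA, 30, JFK), (40, 3230, SF, 10, SEA, 30, SEA), (40, 360, SF, 10, CDG, 13, JFK), (40, 360, SF, 10, CDG, 13, SEA), (40, 360, SF, 10, CDG, 17, JFK), (40, 360, SF, 10, CDG, 17, SEA), (40, 360, SF, 10, MIA, 10, JFK), (40, 360, SF, 10, MIA, 10, SEA), (40, 360, SF, 10, SEA, 30, JFK), (40, 360, SF, 10, SEA, 30, SEA), (40, 8950, SF, 35, CDG, 13, JFK), (40, 8950, SF, 35, CDG, 13, SEA), (40, 8950, SF, 35, CDG, 17, JFK), (40, 8950, SF, 35, CDG, 17, SEA), (40, 8950, SF, 35, MIA, 10, JFK), (40, 8950, SF, 35, MIA, 10, SEA), (40, 8950, SF, 35, SEA, 30, JFK), (40, 8950, SF, 35, SEA, 30, SEA)}.
π_{pid, code, src} gives {(10, JFK, MIA), (10, SEA, MIA), (13, JFK, CDG), (13, SEA, CDG), (17, JFK, CDG), (17, SEA, CDG), (30, JFK, SEA), (30, SEA, SEA)} (24 duplicate(s) eliminated).
Apply σ_{code != SEA}; surviving tuples: {(10, JFK, MIA), (13, JFK, CDG), (17, JFK, CDG), (30, JFK, SEA)}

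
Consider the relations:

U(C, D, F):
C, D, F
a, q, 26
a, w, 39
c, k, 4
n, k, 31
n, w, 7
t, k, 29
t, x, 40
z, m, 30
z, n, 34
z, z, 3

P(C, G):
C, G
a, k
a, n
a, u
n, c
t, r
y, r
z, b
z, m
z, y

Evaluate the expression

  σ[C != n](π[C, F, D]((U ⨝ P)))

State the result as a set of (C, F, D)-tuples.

Natural join on C: {(a, q, 26, k), (a, q, 26, n), (a, q, 26, u), (a, w, 39, k), (a, w, 39, n), (a, w, 39, u), (n, k, 31, c), (n, w, 7, c), (t, k, 29, r), (t, x, 40, r), (z, m, 30, b), (z, m, 30, m), (z, m, 30, y), (z, n, 34, b), (z, n, 34, m), (z, n, 34, y), (z, z, 3, b), (z, z, 3, m), (z, z, 3, y)}
Keep only column(s) C, F, D (10 duplicate(s) eliminated): {(a, 26, q), (a, 39, w), (n, 31, k), (n, 7, w), (t, 29, k), (t, 40, x), (z, 3, z), (z, 30, m), (z, 34, n)}
σ[C != n]: keep tuples satisfying C != n → {(a, 26, q), (a, 39, w), (t, 29, k), (t, 40, x), (z, 3, z), (z, 30, m), (z, 34, n)}

{(a, 26, q), (a, 39, w), (t, 29, k), (t, 40, x), (z, 3, z), (z, 30, m), (z, 34, n)}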